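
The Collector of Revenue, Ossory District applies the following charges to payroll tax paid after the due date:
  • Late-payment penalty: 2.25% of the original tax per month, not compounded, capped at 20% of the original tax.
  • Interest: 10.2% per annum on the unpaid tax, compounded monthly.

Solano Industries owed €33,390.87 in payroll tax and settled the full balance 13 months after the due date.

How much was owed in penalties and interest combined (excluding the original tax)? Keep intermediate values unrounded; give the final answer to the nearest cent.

Penalty (uncapped): 13 × 2.25% × €33,390.87 = €9,766.83…; cap = 20% × €33,390.87 = €6,678.17… → penalty = €6,678.17…
Interest (10.2%/yr ÷ 12 = 0.85%/month): €33,390.87 × ((1 + 0.0085)^13 − 1) = €3,883.8567…
Penalties + interest = €6,678.1740 + €3,883.8567… = €10,562.03

€10,562.03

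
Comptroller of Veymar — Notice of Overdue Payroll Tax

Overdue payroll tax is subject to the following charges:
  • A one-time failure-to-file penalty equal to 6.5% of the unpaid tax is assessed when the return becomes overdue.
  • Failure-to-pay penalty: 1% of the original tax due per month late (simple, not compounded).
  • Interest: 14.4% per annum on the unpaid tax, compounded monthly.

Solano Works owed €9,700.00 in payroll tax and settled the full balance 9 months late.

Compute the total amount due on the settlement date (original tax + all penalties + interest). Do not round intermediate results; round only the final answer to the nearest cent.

€12,302.82

Failure-to-file penalty: 6.5% × €9,700.00 = €630.50
Failure-to-pay penalty: 9 × 1% × €9,700.00 = €873.00
Interest (14.4%/yr ÷ 12 = 1.2%/month): €9,700.00 × ((1 + 0.012)^9 − 1) = €1,099.3184…
Total = €9,700.00 + €1,503.5000 + €1,099.3184… = €12,302.82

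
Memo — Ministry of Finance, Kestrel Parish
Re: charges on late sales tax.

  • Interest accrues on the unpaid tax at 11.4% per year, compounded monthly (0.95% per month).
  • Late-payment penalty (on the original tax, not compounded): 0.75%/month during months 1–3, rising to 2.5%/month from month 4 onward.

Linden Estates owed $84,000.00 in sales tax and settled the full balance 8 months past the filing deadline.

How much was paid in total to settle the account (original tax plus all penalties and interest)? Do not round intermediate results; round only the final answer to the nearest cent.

$102,990.35

Penalty, months 1–3: 3 × 0.75% × $84,000.00 = $1,890.00
Penalty, months 4–8: 5 × 2.5% × $84,000.00 = $10,500.00
Interest: $84,000.00 × ((1 + 0.0095)^8 − 1) = $84,000.00 × 0.0785756… = $6,600.3494…
Total = $84,000.00 + $12,390.0000 + $6,600.3494… = $102,990.35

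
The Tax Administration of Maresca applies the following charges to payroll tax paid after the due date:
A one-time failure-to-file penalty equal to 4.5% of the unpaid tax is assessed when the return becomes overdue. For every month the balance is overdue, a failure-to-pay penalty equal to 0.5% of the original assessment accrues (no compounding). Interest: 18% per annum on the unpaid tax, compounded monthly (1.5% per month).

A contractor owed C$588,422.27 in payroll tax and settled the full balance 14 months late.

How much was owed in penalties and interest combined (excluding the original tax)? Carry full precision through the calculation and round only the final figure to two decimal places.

C$204,038.79

Failure-to-file penalty: 4.5% × C$588,422.27 = C$26,479.00…
Failure-to-pay penalty: 14 × 0.5% × C$588,422.27 = C$41,189.56…
Interest: C$588,422.27 × ((1 + 0.015)^14 − 1) = C$588,422.27 × 0.2317557… = C$136,370.2331…
Penalties + interest = C$67,668.5611… + C$136,370.2331… = C$204,038.79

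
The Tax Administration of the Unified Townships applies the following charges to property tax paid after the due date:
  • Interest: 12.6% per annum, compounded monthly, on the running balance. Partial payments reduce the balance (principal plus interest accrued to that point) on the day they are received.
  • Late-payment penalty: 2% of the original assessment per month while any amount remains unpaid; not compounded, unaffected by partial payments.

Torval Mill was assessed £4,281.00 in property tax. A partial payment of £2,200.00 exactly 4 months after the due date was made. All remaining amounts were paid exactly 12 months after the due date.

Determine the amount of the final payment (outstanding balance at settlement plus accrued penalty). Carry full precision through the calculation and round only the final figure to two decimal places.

£3,488.38

Monthly rate = 12.6% ÷ 12 = 1.05%
Balance at month 4: £4,281.0000 × (1 + 0.0105)^4 = £4,463.6538…
After £2,200.00 payment: £4,463.6538… − £2,200.00 = £2,263.6538…
Balance at month 12: £2,263.6538… × (1 + 0.0105)^8 = £2,460.9373…
Penalty: 12 × 2% × £4,281.00 = £1,027.44
Final settlement = outstanding balance + penalty = £2,460.9373… + £1,027.44 = £3,488.38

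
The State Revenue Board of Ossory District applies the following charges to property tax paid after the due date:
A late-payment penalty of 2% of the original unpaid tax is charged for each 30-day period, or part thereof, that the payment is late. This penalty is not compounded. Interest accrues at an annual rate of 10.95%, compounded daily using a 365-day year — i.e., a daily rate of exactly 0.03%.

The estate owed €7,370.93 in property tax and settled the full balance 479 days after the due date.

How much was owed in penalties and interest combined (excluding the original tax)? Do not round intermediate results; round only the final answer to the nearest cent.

Penalty periods: ⌈479/30⌉ = 16; penalty = 16 × 2% × €7,370.93 = €2,358.70…
Interest: €7,370.93 × ((1 + 0.0003)^479 − 1) = €7,370.93 × 0.15451281… = €1,138.9031…
Penalties + interest = €2,358.6976 + €1,138.9031… = €3,497.60

€3,497.60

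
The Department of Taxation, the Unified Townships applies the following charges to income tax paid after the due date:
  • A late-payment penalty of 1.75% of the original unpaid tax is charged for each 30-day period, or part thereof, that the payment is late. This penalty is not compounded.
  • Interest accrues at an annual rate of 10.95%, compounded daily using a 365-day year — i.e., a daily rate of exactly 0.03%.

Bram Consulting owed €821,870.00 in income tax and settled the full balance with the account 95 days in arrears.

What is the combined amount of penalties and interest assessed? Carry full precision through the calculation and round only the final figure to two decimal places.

Penalty periods: ⌈95/30⌉ = 4; penalty = 4 × 1.75% × €821,870.00 = €57,530.90
Interest: €821,870.00 × ((1 + 0.0003)^95 − 1) = €821,870.00 × 0.02890561… = €23,756.6563…
Penalties + interest = €57,530.9000 + €23,756.6563… = €81,287.56

€81,287.56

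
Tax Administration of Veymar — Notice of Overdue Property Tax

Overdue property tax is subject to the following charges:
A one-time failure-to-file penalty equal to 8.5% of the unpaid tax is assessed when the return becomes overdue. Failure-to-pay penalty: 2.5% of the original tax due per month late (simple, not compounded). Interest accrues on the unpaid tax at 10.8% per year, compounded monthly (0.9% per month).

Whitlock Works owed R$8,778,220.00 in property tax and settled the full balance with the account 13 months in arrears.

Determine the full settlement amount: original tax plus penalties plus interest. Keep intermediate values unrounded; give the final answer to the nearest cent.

R$13,461,674.79

Failure-to-file penalty: 8.5% × R$8,778,220.00 = R$746,148.70
Failure-to-pay penalty: 13 × 2.5% × R$8,778,220.00 = R$2,852,921.50
Interest: R$8,778,220.00 × ((1 + 0.009)^13 − 1) = R$8,778,220.00 × 0.1235313… = R$1,084,384.5950…
Total = R$8,778,220.00 + R$3,599,070.2000 + R$1,084,384.5950… = R$13,461,674.79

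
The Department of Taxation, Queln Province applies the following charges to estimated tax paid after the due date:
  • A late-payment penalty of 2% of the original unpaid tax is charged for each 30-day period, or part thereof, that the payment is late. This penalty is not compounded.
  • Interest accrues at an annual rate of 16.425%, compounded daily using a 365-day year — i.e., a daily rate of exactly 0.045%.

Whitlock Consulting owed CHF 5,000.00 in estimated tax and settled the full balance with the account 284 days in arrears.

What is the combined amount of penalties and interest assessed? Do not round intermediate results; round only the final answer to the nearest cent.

CHF 1,681.47

Penalty periods: ⌈284/30⌉ = 10; penalty = 10 × 2% × CHF 5,000.00 = CHF 1,000.00
Interest: CHF 5,000.00 × ((1 + 0.00045)^284 − 1) = CHF 5,000.00 × 0.13629305… = CHF 681.4653…
Penalties + interest = CHF 1,000.0000 + CHF 681.4653… = CHF 1,681.47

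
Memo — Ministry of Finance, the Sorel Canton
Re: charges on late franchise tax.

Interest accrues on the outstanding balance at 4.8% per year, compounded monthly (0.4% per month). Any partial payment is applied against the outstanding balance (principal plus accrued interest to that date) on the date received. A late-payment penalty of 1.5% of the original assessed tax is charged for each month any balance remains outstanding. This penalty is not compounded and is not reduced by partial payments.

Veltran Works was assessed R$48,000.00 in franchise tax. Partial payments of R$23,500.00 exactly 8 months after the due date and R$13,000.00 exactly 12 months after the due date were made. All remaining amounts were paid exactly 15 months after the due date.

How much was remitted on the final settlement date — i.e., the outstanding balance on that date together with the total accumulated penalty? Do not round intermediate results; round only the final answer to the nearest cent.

Balance at month 8: R$48,000.0000 × (1 + 0.004)^8 = R$49,557.6769…
After R$23,500.00 payment: R$49,557.6769… − R$23,500.00 = R$26,057.6769…
Balance at month 12: R$26,057.6769… × (1 + 0.004)^4 = R$26,477.1079…
After R$13,000.00 payment: R$26,477.1079… − R$13,000.00 = R$13,477.1079…
Balance at month 15: R$13,477.1079… × (1 + 0.004)^3 = R$13,639.4810…
Penalty: 15 × 1.5% × R$48,000.00 = R$10,800.00
Final settlement = outstanding balance + penalty = R$13,639.4810… + R$10,800.00 = R$24,439.48

R$24,439.48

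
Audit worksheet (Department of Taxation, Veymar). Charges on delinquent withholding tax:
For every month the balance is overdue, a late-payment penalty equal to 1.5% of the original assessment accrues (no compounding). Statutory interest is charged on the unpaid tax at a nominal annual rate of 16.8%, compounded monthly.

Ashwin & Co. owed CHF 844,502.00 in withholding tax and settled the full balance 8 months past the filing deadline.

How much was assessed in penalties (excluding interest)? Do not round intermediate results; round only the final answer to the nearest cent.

Late-payment penalty = 1.5% × CHF 844,502.00 × 8 mo = CHF 101,340.24

CHF 101,340.24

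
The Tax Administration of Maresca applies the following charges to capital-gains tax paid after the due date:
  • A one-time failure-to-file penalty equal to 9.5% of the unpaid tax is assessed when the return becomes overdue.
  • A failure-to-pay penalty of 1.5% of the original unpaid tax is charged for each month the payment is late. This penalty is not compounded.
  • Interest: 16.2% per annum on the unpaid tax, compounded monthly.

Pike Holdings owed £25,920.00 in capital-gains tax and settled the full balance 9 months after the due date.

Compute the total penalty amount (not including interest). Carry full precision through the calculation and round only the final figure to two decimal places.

Failure-to-file penalty: 9.5% × £25,920.00 = £2,462.40
Failure-to-pay penalty: 9 × 1.5% × £25,920.00 = £3,499.20
Total penalty = £2,462.40 + £3,499.20 = £5,961.60

£5,961.60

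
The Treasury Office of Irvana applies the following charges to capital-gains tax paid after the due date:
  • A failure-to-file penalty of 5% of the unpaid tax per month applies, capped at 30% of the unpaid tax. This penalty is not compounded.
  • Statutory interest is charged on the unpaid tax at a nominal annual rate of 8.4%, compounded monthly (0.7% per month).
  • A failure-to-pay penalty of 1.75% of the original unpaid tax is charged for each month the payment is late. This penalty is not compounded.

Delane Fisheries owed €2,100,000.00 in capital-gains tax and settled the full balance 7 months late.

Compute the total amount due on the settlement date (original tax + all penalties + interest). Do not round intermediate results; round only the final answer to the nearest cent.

€3,092,336.29

Failure-to-file: 7 × 5% × €2,100,000.00 = €735,000.00, capped at 30% × €2,100,000.00 = €630,000.00
Failure-to-pay penalty = 1.75% × €2,100,000.00 × 7 mo = €257,250.00
Interest: €2,100,000.00 × ((1 + 0.007)^7 − 1) = €2,100,000.00 × 0.0500411… = €105,086.2877…
Total = €2,100,000.00 + €887,250.0000 + €105,086.2877… = €3,092,336.29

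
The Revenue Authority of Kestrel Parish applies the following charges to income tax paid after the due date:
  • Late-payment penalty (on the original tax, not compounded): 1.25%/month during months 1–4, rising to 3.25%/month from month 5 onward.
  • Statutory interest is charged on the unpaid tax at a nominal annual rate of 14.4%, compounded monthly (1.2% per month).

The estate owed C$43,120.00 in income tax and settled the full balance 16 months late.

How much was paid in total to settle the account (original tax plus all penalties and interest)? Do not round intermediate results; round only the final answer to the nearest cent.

Penalty, months 1–4: 4 × 1.25% × C$43,120.00 = C$2,156.00
Penalty, months 5–16: 12 × 3.25% × C$43,120.00 = C$16,816.80
Interest: C$43,120.00 × ((1 + 0.012)^16 − 1) = C$43,120.00 × 0.2102865… = C$9,067.5552…
Total = C$43,120.00 + C$18,972.8000 + C$9,067.5552… = C$71,160.36

C$71,160.36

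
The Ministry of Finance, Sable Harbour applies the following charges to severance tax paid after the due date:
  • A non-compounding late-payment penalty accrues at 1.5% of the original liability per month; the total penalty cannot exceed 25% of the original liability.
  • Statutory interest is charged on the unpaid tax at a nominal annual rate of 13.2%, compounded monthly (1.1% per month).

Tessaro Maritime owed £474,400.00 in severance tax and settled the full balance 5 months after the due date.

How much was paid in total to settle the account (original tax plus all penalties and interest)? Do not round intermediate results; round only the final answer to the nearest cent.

£536,652.37

Penalty: 5 × 1.5% × £474,400.00 = £35,580.00 (below the 25% cap of £118,600.00)
Interest: £474,400.00 × ((1 + 0.011)^5 − 1) = £474,400.00 × 0.0562234… = £26,672.3731…
Total = £474,400.00 + £35,580.0000 + £26,672.3731… = £536,652.37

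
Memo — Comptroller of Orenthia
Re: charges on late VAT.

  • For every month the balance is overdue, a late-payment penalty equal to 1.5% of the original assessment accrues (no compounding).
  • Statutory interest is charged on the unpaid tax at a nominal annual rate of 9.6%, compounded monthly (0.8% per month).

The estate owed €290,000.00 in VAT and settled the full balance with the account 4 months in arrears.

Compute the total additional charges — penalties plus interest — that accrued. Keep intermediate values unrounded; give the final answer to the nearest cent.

Late-payment penalty: 4 × 1.5% × €290,000.00 = €17,400.00
Interest: €290,000.00 × ((1 + 0.008)^4 − 1) = €290,000.00 × 0.0323861… = €9,391.9551…
Penalties + interest = €17,400.0000 + €9,391.9551… = €26,791.96

€26,791.96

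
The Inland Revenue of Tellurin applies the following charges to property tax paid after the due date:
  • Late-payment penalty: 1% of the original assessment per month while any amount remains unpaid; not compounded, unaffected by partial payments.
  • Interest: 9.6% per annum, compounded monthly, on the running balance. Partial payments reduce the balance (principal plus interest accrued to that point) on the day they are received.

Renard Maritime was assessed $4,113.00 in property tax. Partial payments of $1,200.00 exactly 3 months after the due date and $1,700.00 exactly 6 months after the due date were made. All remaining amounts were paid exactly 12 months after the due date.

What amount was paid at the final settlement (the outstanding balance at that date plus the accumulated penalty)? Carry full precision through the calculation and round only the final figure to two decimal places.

Monthly rate = 9.6% ÷ 12 = 0.8%
Balance at month 3: $4,113.0000 × (1 + 0.008)^3 = $4,212.5038…
After $1,200.00 payment: $4,212.5038… − $1,200.00 = $3,012.5038…
Balance at month 6: $3,012.5038… × (1 + 0.008)^3 = $3,085.3838…
After $1,700.00 payment: $3,085.3838… − $1,700.00 = $1,385.3838…
Balance at month 12: $1,385.3838… × (1 + 0.008)^6 = $1,453.2265…
Penalty: 12 × 1% × $4,113.00 = $493.56
Final settlement = outstanding balance + penalty = $1,453.2265… + $493.56 = $1,946.79

$1,946.79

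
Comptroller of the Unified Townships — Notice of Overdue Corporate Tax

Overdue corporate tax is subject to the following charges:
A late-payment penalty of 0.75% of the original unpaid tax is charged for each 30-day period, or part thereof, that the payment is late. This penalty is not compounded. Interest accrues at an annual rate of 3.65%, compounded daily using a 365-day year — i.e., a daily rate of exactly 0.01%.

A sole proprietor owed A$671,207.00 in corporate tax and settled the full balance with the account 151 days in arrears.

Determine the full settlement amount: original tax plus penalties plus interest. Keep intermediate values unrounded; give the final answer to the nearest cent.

A$711,622.93

Penalty periods: ⌈151/30⌉ = 6; penalty = 6 × 0.75% × A$671,207.00 = A$30,204.32…
Interest: A$671,207.00 × ((1 + 0.0001)^151 − 1) = A$671,207.00 × 0.01521381… = A$10,211.6188…
Total = A$671,207.00 + A$30,204.3150 + A$10,211.6188… = A$711,622.93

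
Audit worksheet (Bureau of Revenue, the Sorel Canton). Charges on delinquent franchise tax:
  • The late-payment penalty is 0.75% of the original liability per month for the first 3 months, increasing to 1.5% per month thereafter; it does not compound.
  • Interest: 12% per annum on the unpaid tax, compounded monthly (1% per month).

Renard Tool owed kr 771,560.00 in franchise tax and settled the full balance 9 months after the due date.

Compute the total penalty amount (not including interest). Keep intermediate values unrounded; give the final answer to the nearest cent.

kr 86,800.50

Penalty, months 1–3: 3 × 0.75% × kr 771,560.00 = kr 17,360.10
Penalty, months 4–9: 6 × 1.5% × kr 771,560.00 = kr 69,440.40
Total penalty = kr 17,360.10 + kr 69,440.40 = kr 86,800.50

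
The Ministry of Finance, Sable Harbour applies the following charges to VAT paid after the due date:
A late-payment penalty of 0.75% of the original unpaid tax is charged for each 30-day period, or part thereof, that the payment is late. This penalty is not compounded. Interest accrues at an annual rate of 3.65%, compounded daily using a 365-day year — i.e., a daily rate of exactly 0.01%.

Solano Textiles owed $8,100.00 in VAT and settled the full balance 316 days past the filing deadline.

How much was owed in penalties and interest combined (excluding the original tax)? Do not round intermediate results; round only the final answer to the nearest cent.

$928.28

Penalty periods: ⌈316/30⌉ = 11; penalty = 11 × 0.75% × $8,100.00 = $668.25
Interest: $8,100.00 × ((1 + 0.0001)^316 − 1) = $8,100.00 × 0.03210295… = $260.0339…
Penalties + interest = $668.2500 + $260.0339… = $928.28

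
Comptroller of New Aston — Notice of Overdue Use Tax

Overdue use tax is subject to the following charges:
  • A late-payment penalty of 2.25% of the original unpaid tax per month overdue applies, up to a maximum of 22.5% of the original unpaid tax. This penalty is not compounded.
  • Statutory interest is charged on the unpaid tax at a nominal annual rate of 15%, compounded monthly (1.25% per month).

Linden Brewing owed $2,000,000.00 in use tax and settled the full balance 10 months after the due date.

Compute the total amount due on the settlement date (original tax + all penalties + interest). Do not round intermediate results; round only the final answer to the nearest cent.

Penalty (uncapped): 10 × 2.25% × $2,000,000.00 = $450,000.00; cap = 22.5% × $2,000,000.00 = $450,000.00 → penalty = $450,000.00
Interest: $2,000,000.00 × ((1 + 0.0125)^10 − 1) = $2,000,000.00 × 0.1322708… = $264,541.6593…
Total = $2,000,000.00 + $450,000.0000 + $264,541.6593… = $2,714,541.66

$2,714,541.66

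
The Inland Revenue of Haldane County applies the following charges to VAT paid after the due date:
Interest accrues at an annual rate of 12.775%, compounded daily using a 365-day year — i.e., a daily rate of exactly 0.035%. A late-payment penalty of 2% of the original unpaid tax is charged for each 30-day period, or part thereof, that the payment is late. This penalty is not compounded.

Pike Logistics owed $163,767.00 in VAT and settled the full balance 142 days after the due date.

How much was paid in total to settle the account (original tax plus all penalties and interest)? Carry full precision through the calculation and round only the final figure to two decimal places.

$188,487.08

Penalty periods: ⌈142/30⌉ = 5; penalty = 5 × 2% × $163,767.00 = $16,376.70
Interest: $163,767.00 × ((1 + 0.00035)^142 − 1) = $163,767.00 × 0.05094662… = $8,343.3757…
Total = $163,767.00 + $16,376.7000 + $8,343.3757… = $188,487.08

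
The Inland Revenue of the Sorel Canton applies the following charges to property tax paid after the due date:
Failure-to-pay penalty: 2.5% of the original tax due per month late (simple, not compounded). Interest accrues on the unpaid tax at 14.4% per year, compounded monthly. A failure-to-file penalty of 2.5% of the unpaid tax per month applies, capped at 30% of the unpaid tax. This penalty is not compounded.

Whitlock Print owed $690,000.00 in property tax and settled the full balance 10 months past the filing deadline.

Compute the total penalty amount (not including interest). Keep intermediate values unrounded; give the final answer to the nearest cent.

Failure-to-file: 10 × 2.5% × $690,000.00 = $172,500.00 (under the 30% cap)
Failure-to-pay penalty: 10 × 2.5% × $690,000.00 = $172,500.00
Total penalty = $172,500.00 + $172,500.00 = $345,000.00

$345,000.00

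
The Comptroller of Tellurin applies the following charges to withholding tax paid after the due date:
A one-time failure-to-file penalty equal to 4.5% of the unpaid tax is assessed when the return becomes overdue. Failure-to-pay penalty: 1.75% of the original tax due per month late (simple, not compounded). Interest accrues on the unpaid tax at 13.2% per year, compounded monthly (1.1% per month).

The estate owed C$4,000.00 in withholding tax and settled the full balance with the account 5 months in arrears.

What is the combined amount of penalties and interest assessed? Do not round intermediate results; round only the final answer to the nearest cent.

C$754.89

Failure-to-file penalty: 4.5% × C$4,000.00 = C$180.00
Failure-to-pay penalty: 5 × 1.75% × C$4,000.00 = C$350.00
Interest: C$4,000.00 × ((1 + 0.011)^5 − 1) = C$4,000.00 × 0.0562234… = C$224.8935…
Penalties + interest = C$530.0000 + C$224.8935… = C$754.89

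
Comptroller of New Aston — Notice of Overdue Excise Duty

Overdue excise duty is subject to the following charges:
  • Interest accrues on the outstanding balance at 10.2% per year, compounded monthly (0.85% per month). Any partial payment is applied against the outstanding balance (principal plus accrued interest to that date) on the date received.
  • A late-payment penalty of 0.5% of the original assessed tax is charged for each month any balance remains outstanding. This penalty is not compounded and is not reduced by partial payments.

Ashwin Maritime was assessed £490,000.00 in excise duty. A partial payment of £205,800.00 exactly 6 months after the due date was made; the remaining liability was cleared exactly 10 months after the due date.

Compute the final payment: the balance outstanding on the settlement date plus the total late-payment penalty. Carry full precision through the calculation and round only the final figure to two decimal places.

£344,892.84

Balance at month 6: £490,000.0000 × (1 + 0.0085)^6 = £515,527.0944…
After £205,800.00 payment: £515,527.0944… − £205,800.00 = £309,727.0944…
Balance at month 10: £309,727.0944… × (1 + 0.0085)^4 = £320,392.8448…
Penalty: 10 × 0.5% × £490,000.00 = £24,500.00
Final settlement = outstanding balance + penalty = £320,392.8448… + £24,500.00 = £344,892.84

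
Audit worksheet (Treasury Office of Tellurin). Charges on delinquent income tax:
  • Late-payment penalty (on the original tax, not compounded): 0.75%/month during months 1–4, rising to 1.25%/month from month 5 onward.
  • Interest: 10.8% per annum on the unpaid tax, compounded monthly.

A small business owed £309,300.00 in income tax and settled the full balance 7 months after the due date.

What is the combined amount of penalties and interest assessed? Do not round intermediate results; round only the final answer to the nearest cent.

Penalty, months 1–4: 4 × 0.75% × £309,300.00 = £9,279.00
Penalty, months 5–7: 3 × 1.25% × £309,300.00 = £11,598.75
Interest (10.8%/yr ÷ 12 = 0.9%/month): £309,300.00 × ((1 + 0.009)^7 − 1) = £20,019.9825…
Penalties + interest = £20,877.7500 + £20,019.9825… = £40,897.73

£40,897.73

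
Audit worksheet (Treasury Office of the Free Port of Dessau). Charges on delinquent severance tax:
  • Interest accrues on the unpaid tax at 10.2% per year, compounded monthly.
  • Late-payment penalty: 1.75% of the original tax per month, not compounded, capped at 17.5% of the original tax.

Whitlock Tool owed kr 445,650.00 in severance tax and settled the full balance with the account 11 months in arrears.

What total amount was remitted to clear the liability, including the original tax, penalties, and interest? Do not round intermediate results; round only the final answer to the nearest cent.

Penalty (uncapped): 11 × 1.75% × kr 445,650.00 = kr 85,787.63…; cap = 17.5% × kr 445,650.00 = kr 77,988.75 → penalty = kr 77,988.75
Interest (10.2%/yr ÷ 12 = 0.85%/month): kr 445,650.00 × ((1 + 0.0085)^11 − 1) = kr 43,485.1116…
Total = kr 445,650.00 + kr 77,988.7500 + kr 43,485.1116… = kr 567,123.86

kr 567,123.86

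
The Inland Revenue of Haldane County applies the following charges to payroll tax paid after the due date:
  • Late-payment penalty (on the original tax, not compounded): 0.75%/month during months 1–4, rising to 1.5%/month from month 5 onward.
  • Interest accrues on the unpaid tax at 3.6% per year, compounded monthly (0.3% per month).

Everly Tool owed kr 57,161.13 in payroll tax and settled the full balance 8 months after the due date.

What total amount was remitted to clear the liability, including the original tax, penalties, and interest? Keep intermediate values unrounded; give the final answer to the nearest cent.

Penalty, months 1–4: 4 × 0.75% × kr 57,161.13 = kr 1,714.83…
Penalty, months 5–8: 4 × 1.5% × kr 57,161.13 = kr 3,429.67…
Interest: kr 57,161.13 × ((1 + 0.003)^8 − 1) = kr 57,161.13 × 0.0242535… = kr 1,386.3585…
Total = kr 57,161.13 + kr 5,144.5017 + kr 1,386.3585… = kr 63,691.99

kr 63,691.99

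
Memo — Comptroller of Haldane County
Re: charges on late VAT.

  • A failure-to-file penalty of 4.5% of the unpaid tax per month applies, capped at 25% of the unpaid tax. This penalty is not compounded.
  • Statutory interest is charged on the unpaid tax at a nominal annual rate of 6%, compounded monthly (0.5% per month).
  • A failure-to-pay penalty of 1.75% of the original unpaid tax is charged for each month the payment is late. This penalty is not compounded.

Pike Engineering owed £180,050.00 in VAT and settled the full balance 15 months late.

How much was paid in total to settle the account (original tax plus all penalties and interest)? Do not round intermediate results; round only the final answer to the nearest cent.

£286,312.40

Failure-to-file: 15 × 4.5% × £180,050.00 = £121,533.75, capped at 25% × £180,050.00 = £45,012.50
Failure-to-pay penalty: 15 × 1.75% × £180,050.00 = £47,263.13…
Interest: £180,050.00 × ((1 + 0.005)^15 − 1) = £180,050.00 × 0.0776827… = £13,986.7769…
Total = £180,050.00 + £92,275.6250 + £13,986.7769… = £286,312.40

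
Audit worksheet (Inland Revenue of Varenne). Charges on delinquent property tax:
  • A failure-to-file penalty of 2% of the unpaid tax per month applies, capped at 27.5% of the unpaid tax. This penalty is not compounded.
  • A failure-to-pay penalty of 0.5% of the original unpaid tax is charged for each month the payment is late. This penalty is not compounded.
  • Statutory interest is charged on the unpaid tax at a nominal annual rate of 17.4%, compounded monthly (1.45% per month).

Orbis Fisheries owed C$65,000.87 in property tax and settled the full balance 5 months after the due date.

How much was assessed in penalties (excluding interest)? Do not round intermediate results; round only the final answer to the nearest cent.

C$8,125.11

Failure-to-file: 5 × 2% × C$65,000.87 = C$6,500.09… (under the 27.5% cap)
Failure-to-pay penalty = 0.5% × C$65,000.87 × 5 mo = C$1,625.02…
Total penalty = C$6,500.09… + C$1,625.02… = C$8,125.11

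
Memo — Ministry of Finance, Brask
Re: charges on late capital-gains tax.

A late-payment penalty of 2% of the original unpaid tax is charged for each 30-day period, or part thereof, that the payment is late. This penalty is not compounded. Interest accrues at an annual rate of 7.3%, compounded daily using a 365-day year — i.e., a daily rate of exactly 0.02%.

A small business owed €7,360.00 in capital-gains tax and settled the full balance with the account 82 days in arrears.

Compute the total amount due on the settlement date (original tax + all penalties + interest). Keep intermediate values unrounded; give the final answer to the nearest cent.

€7,923.29

Penalty periods: ⌈82/30⌉ = 3; penalty = 3 × 2% × €7,360.00 = €441.60
Interest: €7,360.00 × ((1 + 0.0002)^82 − 1) = €7,360.00 × 0.01653355… = €121.6869…
Total = €7,360.00 + €441.6000 + €121.6869… = €7,923.29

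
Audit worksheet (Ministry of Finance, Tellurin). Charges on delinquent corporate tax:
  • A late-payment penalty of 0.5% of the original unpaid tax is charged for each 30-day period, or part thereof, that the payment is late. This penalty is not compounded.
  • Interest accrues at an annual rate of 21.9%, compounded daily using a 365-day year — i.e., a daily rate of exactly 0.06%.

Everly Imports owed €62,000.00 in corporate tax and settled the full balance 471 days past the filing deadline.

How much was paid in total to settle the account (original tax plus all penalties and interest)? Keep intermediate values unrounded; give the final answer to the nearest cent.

Penalty periods: ⌈471/30⌉ = 16; penalty = 16 × 0.5% × €62,000.00 = €4,960.00
Interest: €62,000.00 × ((1 + 0.0006)^471 − 1) = €62,000.00 × 0.32646201… = €20,240.6445…
Total = €62,000.00 + €4,960.0000 + €20,240.6445… = €87,200.64

€87,200.64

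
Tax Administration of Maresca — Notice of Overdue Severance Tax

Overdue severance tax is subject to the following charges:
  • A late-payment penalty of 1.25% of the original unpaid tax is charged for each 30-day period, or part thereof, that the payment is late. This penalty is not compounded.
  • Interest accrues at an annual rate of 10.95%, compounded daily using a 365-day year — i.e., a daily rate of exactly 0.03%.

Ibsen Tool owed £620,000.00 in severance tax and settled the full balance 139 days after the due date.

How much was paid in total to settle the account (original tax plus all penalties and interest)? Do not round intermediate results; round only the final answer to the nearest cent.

Penalty periods: ⌈139/30⌉ = 5; penalty = 5 × 1.25% × £620,000.00 = £38,750.00
Interest: £620,000.00 × ((1 + 0.0003)^139 − 1) = £620,000.00 × 0.04257514… = £26,396.5851…
Total = £620,000.00 + £38,750.0000 + £26,396.5851… = £685,146.59

£685,146.59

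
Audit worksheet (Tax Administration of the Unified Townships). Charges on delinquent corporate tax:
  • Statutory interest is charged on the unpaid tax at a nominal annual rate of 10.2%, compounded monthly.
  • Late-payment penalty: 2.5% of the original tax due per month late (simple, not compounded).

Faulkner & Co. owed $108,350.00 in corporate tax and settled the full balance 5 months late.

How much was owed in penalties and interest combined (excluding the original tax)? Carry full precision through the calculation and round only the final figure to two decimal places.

Late-payment penalty = 2.5% × $108,350.00 × 5 mo = $13,543.75
Interest (10.2%/yr ÷ 12 = 0.85%/month): $108,350.00 × ((1 + 0.0085)^5 − 1) = $4,683.8261…
Penalties + interest = $13,543.7500 + $4,683.8261… = $18,227.58

$18,227.58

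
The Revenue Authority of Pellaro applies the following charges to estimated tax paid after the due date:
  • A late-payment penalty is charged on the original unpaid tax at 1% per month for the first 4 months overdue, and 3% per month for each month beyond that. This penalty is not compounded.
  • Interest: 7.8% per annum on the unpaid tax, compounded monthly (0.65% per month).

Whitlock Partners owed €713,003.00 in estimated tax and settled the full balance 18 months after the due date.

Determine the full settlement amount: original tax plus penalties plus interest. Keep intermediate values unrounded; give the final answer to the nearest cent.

Penalty, months 1–4: 4 × 1% × €713,003.00 = €28,520.12
Penalty, months 5–18: 14 × 3% × €713,003.00 = €299,461.26
Interest: €713,003.00 × ((1 + 0.0065)^18 − 1) = €713,003.00 × 0.1236939… = €88,194.1269…
Total = €713,003.00 + €327,981.3800 + €88,194.1269… = €1,129,178.51

€1,129,178.51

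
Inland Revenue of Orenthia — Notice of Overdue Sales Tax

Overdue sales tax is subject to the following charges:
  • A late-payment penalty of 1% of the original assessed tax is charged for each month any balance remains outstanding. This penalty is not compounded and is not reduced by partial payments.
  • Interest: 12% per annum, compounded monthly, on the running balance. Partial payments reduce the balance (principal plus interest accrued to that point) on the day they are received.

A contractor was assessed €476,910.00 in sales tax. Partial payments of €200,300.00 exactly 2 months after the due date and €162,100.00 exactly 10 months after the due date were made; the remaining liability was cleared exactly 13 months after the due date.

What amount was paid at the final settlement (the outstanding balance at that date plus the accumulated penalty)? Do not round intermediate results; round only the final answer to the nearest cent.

€214,286.20

Monthly rate = 12% ÷ 12 = 1%
Balance at month 2: €476,910.0000 × (1 + 0.01)^2 = €486,495.8910
After €200,300.00 payment: €486,495.8910 − €200,300.00 = €286,195.8910
Balance at month 10: €286,195.8910 × (1 + 0.01)^8 = €309,909.1397…
After €162,100.00 payment: €309,909.1397… − €162,100.00 = €147,809.1397…
Balance at month 13: €147,809.1397… × (1 + 0.01)^3 = €152,287.9044…
Penalty: 13 × 1% × €476,910.00 = €61,998.30
Final settlement = outstanding balance + penalty = €152,287.9044… + €61,998.30 = €214,286.20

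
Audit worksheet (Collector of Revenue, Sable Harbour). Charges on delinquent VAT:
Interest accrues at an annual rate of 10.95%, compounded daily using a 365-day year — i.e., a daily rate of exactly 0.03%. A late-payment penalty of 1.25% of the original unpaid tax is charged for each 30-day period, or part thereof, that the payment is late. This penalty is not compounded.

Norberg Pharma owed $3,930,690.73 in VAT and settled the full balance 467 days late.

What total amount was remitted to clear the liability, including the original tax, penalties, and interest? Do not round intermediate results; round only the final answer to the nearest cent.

Penalty periods: ⌈467/30⌉ = 16; penalty = 16 × 1.25% × $3,930,690.73 = $786,138.15…
Interest: $3,930,690.73 × ((1 + 0.0003)^467 − 1) = $3,930,690.73 × 0.15036466… = $591,036.9817…
Total = $3,930,690.73 + $786,138.1460 + $591,036.9817… = $5,307,865.86

$5,307,865.86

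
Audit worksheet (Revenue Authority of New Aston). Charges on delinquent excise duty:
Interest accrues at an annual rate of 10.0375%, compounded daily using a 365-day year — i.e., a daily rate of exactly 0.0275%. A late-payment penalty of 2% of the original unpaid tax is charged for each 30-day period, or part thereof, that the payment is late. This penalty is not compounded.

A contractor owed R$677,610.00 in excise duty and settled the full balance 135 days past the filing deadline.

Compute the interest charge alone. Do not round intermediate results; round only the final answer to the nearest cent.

R$25,625.48

Interest: R$677,610.00 × ((1 + 0.000275)^135 − 1) = R$677,610.00 × 0.03781744… = R$25,625.4781…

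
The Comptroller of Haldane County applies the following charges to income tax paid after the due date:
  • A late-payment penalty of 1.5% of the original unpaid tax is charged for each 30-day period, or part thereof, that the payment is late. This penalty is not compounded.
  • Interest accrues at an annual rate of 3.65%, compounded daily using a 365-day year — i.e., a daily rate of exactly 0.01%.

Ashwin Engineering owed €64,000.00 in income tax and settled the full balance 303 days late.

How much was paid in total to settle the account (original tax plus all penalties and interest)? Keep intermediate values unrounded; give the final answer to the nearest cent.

Penalty periods: ⌈303/30⌉ = 11; penalty = 11 × 1.5% × €64,000.00 = €10,560.00
Interest: €64,000.00 × ((1 + 0.0001)^303 − 1) = €64,000.00 × 0.03076216… = €1,968.7779…
Total = €64,000.00 + €10,560.0000 + €1,968.7779… = €76,528.78

€76,528.78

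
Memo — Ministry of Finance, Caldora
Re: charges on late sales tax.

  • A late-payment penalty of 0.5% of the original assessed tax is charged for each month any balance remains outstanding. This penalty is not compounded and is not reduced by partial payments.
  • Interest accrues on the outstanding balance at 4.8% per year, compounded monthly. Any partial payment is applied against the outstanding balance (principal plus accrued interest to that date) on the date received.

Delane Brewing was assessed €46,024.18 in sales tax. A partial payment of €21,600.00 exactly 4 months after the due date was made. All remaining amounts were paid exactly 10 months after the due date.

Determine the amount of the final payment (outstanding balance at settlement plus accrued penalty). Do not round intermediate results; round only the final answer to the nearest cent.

Monthly rate = 4.8% ÷ 12 = 0.4%
Balance at month 4: €46,024.1800 × (1 + 0.004)^4 = €46,764.9970…
After €21,600.00 payment: €46,764.9970… − €21,600.00 = €25,164.9970…
Balance at month 10: €25,164.9970… × (1 + 0.004)^6 = €25,775.0288…
Penalty: 10 × 0.5% × €46,024.18 = €2,301.21…
Final settlement = outstanding balance + penalty = €25,775.0288… + €2,301.21… = €28,076.24

€28,076.24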